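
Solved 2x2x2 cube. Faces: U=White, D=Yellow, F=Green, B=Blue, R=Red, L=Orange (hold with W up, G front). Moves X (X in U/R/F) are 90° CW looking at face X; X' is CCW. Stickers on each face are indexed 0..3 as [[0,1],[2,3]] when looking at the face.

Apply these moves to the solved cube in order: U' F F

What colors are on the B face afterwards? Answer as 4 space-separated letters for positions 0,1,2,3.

Answer: R R B B

Derivation:
After move 1 (U'): U=WWWW F=OOGG R=GGRR B=RRBB L=BBOO
After move 2 (F): F=GOGO U=WWOB R=WGWR D=RGYY L=BYOY
After move 3 (F): F=GGOO U=WWYY R=OGBR D=WWYY L=BROG
Query: B face = RRBB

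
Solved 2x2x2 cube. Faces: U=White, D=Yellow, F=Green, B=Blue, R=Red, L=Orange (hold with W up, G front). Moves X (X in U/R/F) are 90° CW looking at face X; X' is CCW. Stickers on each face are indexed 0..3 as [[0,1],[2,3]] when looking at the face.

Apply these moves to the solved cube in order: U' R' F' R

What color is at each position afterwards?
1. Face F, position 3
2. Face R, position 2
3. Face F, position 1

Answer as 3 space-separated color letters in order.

After move 1 (U'): U=WWWW F=OOGG R=GGRR B=RRBB L=BBOO
After move 2 (R'): R=GRGR U=WBWR F=OWGW D=YOYG B=YRYB
After move 3 (F'): F=WWOG U=WBGG R=ORYR D=BOYG L=BROW
After move 4 (R): R=YORR U=WWGG F=WOOG D=BYYY B=GRBB
Query 1: F[3] = G
Query 2: R[2] = R
Query 3: F[1] = O

Answer: G R O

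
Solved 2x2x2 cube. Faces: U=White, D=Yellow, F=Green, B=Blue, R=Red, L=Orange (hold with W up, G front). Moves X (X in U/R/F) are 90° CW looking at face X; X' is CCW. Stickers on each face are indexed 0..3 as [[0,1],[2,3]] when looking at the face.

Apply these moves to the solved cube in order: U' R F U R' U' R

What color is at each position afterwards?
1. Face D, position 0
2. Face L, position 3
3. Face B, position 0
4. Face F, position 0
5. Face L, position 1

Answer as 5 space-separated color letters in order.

Answer: R B B G Y

Derivation:
After move 1 (U'): U=WWWW F=OOGG R=GGRR B=RRBB L=BBOO
After move 2 (R): R=RGRG U=WOWG F=OYGY D=YBYR B=WRWB
After move 3 (F): F=GOYY U=WOOB R=WGGG D=RRYR L=BYOB
After move 4 (U): U=OWBO F=WGYY R=WRGG B=BYWB L=GOOB
After move 5 (R'): R=RGWG U=OWBB F=WWYO D=RGYY B=RYRB
After move 6 (U'): U=WBOB F=GOYO R=WWWG B=RGRB L=RYOB
After move 7 (R): R=WWGW U=WOOO F=GGYY D=RRYR B=BGBB
Query 1: D[0] = R
Query 2: L[3] = B
Query 3: B[0] = B
Query 4: F[0] = G
Query 5: L[1] = Y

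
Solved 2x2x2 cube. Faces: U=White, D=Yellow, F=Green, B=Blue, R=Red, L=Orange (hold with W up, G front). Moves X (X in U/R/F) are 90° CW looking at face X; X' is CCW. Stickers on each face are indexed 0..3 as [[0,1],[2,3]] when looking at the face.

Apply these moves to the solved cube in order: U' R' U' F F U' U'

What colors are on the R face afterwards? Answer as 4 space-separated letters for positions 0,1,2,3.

After move 1 (U'): U=WWWW F=OOGG R=GGRR B=RRBB L=BBOO
After move 2 (R'): R=GRGR U=WBWR F=OWGW D=YOYG B=YRYB
After move 3 (U'): U=BRWW F=BBGW R=OWGR B=GRYB L=YROO
After move 4 (F): F=GBWB U=BROR R=WWWR D=GOYG L=YYOO
After move 5 (F): F=WGBB U=BROY R=OWRR D=WWYG L=YGOO
After move 6 (U'): U=RYBO F=YGBB R=WGRR B=OWYB L=GROO
After move 7 (U'): U=YORB F=GRBB R=YGRR B=WGYB L=OWOO
Query: R face = YGRR

Answer: Y G R R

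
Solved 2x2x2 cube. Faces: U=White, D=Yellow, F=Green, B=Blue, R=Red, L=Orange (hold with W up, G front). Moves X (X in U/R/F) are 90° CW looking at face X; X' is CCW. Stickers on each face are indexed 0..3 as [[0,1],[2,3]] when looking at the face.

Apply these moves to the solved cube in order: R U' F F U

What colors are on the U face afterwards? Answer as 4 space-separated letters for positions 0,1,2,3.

Answer: B G Y G

Derivation:
After move 1 (R): R=RRRR U=WGWG F=GYGY D=YBYB B=WBWB
After move 2 (U'): U=GGWW F=OOGY R=GYRR B=RRWB L=WBOO
After move 3 (F): F=GOYO U=GGOB R=WYWR D=RGYB L=WYOB
After move 4 (F): F=YGOO U=GGBY R=OYBR D=WWYB L=WROG
After move 5 (U): U=BGYG F=OYOO R=RRBR B=WRWB L=YGOG
Query: U face = BGYG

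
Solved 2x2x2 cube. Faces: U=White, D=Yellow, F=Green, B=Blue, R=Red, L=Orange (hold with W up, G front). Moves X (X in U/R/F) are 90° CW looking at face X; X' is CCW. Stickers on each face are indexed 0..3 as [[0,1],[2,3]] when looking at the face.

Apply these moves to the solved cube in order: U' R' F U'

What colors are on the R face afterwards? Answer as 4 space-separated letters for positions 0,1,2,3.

After move 1 (U'): U=WWWW F=OOGG R=GGRR B=RRBB L=BBOO
After move 2 (R'): R=GRGR U=WBWR F=OWGW D=YOYG B=YRYB
After move 3 (F): F=GOWW U=WBOB R=WRRR D=GGYG L=BYOO
After move 4 (U'): U=BBWO F=BYWW R=GORR B=WRYB L=YROO
Query: R face = GORR

Answer: G O R R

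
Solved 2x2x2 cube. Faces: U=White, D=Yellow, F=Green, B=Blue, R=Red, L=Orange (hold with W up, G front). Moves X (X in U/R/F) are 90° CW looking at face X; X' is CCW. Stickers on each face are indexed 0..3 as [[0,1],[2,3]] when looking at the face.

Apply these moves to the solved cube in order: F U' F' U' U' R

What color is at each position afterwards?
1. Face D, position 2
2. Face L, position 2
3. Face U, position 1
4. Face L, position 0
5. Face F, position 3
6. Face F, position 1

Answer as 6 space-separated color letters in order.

Answer: Y O R R Y Y

Derivation:
After move 1 (F): F=GGGG U=WWOO R=WRWR D=RRYY L=OYOY
After move 2 (U'): U=WOWO F=OYGG R=GGWR B=WRBB L=BBOY
After move 3 (F'): F=YGOG U=WOGW R=RGRR D=BYYY L=BOOW
After move 4 (U'): U=OWWG F=BOOG R=YGRR B=RGBB L=WROW
After move 5 (U'): U=WGOW F=WROG R=BORR B=YGBB L=RGOW
After move 6 (R): R=RBRO U=WROG F=WYOY D=BBYY B=WGGB
Query 1: D[2] = Y
Query 2: L[2] = O
Query 3: U[1] = R
Query 4: L[0] = R
Query 5: F[3] = Y
Query 6: F[1] = Y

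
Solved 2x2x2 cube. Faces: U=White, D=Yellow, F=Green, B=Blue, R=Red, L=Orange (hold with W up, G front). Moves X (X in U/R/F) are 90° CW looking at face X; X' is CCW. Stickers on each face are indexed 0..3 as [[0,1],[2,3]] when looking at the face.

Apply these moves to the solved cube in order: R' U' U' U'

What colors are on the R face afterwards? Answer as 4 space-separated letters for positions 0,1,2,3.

Answer: Y B R R

Derivation:
After move 1 (R'): R=RRRR U=WBWB F=GWGW D=YGYG B=YBYB
After move 2 (U'): U=BBWW F=OOGW R=GWRR B=RRYB L=YBOO
After move 3 (U'): U=BWBW F=YBGW R=OORR B=GWYB L=RROO
After move 4 (U'): U=WWBB F=RRGW R=YBRR B=OOYB L=GWOO
Query: R face = YBRR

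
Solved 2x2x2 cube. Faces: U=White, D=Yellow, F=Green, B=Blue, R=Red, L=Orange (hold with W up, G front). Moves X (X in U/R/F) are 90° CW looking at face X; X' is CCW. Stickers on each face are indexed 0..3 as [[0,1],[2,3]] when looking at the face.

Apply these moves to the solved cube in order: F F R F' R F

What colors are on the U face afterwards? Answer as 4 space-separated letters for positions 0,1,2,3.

After move 1 (F): F=GGGG U=WWOO R=WRWR D=RRYY L=OYOY
After move 2 (F): F=GGGG U=WWYY R=OROR D=WWYY L=OROR
After move 3 (R): R=OORR U=WGYG F=GWGY D=WBYB B=YBWB
After move 4 (F'): F=WYGG U=WGOR R=BOWR D=RRYB L=OGOY
After move 5 (R): R=WBRO U=WYOG F=WRGB D=RWYY B=RBGB
After move 6 (F): F=GWBR U=WYYG R=OBGO D=RWYY L=OROW
Query: U face = WYYG

Answer: W Y Y G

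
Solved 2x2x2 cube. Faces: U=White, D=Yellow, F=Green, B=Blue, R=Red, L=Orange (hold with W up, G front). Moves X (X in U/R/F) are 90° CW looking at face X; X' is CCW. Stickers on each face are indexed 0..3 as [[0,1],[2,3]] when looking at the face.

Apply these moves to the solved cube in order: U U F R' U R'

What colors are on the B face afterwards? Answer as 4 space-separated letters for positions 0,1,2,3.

Answer: B Y B B

Derivation:
After move 1 (U): U=WWWW F=RRGG R=BBRR B=OOBB L=GGOO
After move 2 (U): U=WWWW F=BBGG R=OORR B=GGBB L=RROO
After move 3 (F): F=GBGB U=WWOR R=WOWR D=ROYY L=RYOY
After move 4 (R'): R=ORWW U=WBOG F=GWGR D=RBYB B=YGOB
After move 5 (U): U=OWGB F=ORGR R=YGWW B=RYOB L=GWOY
After move 6 (R'): R=GWYW U=OOGR F=OWGB D=RRYR B=BYBB
Query: B face = BYBB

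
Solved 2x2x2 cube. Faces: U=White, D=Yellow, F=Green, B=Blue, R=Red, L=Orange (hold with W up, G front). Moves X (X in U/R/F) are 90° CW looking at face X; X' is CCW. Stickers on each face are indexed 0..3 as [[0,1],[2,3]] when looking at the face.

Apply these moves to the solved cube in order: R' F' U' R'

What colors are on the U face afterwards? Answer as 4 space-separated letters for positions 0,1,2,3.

After move 1 (R'): R=RRRR U=WBWB F=GWGW D=YGYG B=YBYB
After move 2 (F'): F=WWGG U=WBRR R=GRYR D=OOYG L=OBOW
After move 3 (U'): U=BRWR F=OBGG R=WWYR B=GRYB L=YBOW
After move 4 (R'): R=WRWY U=BYWG F=ORGR D=OBYG B=GROB
Query: U face = BYWG

Answer: B Y W G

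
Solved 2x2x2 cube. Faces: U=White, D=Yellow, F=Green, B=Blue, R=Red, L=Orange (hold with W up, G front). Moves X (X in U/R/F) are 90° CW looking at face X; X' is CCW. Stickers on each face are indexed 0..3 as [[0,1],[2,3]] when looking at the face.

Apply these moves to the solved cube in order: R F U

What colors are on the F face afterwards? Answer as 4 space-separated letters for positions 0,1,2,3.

Answer: W R Y Y

Derivation:
After move 1 (R): R=RRRR U=WGWG F=GYGY D=YBYB B=WBWB
After move 2 (F): F=GGYY U=WGOO R=WRGR D=RRYB L=OYOB
After move 3 (U): U=OWOG F=WRYY R=WBGR B=OYWB L=GGOB
Query: F face = WRYY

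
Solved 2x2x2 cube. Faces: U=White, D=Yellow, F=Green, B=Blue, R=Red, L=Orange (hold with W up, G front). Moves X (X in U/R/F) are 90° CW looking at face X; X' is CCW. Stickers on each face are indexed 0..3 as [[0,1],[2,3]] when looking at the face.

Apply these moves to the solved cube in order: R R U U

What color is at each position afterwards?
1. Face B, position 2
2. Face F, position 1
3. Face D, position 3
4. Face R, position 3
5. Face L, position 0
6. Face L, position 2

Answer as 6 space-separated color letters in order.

After move 1 (R): R=RRRR U=WGWG F=GYGY D=YBYB B=WBWB
After move 2 (R): R=RRRR U=WYWY F=GBGB D=YWYW B=GBGB
After move 3 (U): U=WWYY F=RRGB R=GBRR B=OOGB L=GBOO
After move 4 (U): U=YWYW F=GBGB R=OORR B=GBGB L=RROO
Query 1: B[2] = G
Query 2: F[1] = B
Query 3: D[3] = W
Query 4: R[3] = R
Query 5: L[0] = R
Query 6: L[2] = O

Answer: G B W R R O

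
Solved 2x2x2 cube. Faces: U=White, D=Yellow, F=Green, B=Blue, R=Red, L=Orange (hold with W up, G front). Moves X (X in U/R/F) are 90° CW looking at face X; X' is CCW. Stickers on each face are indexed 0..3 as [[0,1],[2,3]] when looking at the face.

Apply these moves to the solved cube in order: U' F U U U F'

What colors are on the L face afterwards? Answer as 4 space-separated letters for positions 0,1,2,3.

Answer: R O O W

Derivation:
After move 1 (U'): U=WWWW F=OOGG R=GGRR B=RRBB L=BBOO
After move 2 (F): F=GOGO U=WWOB R=WGWR D=RGYY L=BYOY
After move 3 (U): U=OWBW F=WGGO R=RRWR B=BYBB L=GOOY
After move 4 (U): U=BOWW F=RRGO R=BYWR B=GOBB L=WGOY
After move 5 (U): U=WBWO F=BYGO R=GOWR B=WGBB L=RROY
After move 6 (F'): F=YOBG U=WBGW R=GORR D=RYYY L=ROOW
Query: L face = ROOW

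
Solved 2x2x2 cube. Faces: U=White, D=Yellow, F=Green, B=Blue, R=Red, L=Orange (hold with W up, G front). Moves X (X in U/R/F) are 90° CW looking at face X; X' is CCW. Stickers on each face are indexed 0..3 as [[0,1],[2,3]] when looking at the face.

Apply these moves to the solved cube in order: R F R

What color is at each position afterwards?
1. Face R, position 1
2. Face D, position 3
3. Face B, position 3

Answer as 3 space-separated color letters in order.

After move 1 (R): R=RRRR U=WGWG F=GYGY D=YBYB B=WBWB
After move 2 (F): F=GGYY U=WGOO R=WRGR D=RRYB L=OYOB
After move 3 (R): R=GWRR U=WGOY F=GRYB D=RWYW B=OBGB
Query 1: R[1] = W
Query 2: D[3] = W
Query 3: B[3] = B

Answer: W W B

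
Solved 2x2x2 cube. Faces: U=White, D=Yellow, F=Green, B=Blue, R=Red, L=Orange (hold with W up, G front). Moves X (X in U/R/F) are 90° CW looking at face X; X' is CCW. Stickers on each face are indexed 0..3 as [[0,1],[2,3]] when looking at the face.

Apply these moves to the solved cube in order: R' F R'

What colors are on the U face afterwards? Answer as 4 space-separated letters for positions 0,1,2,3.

Answer: W Y O Y

Derivation:
After move 1 (R'): R=RRRR U=WBWB F=GWGW D=YGYG B=YBYB
After move 2 (F): F=GGWW U=WBOO R=WRBR D=RRYG L=OYOG
After move 3 (R'): R=RRWB U=WYOY F=GBWO D=RGYW B=GBRB
Query: U face = WYOY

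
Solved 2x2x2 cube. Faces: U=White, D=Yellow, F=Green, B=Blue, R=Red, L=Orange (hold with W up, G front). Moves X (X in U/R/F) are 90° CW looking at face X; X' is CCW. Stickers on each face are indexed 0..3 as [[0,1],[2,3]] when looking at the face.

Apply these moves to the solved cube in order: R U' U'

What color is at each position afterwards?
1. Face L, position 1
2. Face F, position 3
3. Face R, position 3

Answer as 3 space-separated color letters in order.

Answer: R Y R

Derivation:
After move 1 (R): R=RRRR U=WGWG F=GYGY D=YBYB B=WBWB
After move 2 (U'): U=GGWW F=OOGY R=GYRR B=RRWB L=WBOO
After move 3 (U'): U=GWGW F=WBGY R=OORR B=GYWB L=RROO
Query 1: L[1] = R
Query 2: F[3] = Y
Query 3: R[3] = R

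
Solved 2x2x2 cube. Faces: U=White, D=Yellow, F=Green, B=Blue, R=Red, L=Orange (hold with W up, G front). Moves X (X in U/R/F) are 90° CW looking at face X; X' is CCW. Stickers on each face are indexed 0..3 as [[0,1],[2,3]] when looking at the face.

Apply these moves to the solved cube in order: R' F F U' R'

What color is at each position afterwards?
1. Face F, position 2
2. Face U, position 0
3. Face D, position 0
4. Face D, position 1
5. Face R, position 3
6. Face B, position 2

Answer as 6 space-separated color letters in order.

After move 1 (R'): R=RRRR U=WBWB F=GWGW D=YGYG B=YBYB
After move 2 (F): F=GGWW U=WBOO R=WRBR D=RRYG L=OYOG
After move 3 (F): F=WGWG U=WBGY R=OROR D=BWYG L=OROR
After move 4 (U'): U=BYWG F=ORWG R=WGOR B=ORYB L=YBOR
After move 5 (R'): R=GRWO U=BYWO F=OYWG D=BRYG B=GRWB
Query 1: F[2] = W
Query 2: U[0] = B
Query 3: D[0] = B
Query 4: D[1] = R
Query 5: R[3] = O
Query 6: B[2] = W

Answer: W B B R O W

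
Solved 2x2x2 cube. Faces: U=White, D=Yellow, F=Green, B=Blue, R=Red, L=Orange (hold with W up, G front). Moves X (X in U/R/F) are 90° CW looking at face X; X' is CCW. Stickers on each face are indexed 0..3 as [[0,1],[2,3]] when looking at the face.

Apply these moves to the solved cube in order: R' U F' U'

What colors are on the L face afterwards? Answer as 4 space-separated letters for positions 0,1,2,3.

Answer: O O O B

Derivation:
After move 1 (R'): R=RRRR U=WBWB F=GWGW D=YGYG B=YBYB
After move 2 (U): U=WWBB F=RRGW R=YBRR B=OOYB L=GWOO
After move 3 (F'): F=RWRG U=WWYR R=GBYR D=WOYG L=GBOB
After move 4 (U'): U=WRWY F=GBRG R=RWYR B=GBYB L=OOOB
Query: L face = OOOB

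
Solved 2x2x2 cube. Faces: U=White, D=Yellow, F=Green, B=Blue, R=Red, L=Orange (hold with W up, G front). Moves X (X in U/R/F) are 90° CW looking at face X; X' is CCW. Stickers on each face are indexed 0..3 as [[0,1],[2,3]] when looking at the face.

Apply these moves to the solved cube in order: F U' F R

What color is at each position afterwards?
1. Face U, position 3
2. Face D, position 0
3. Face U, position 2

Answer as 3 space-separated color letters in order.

After move 1 (F): F=GGGG U=WWOO R=WRWR D=RRYY L=OYOY
After move 2 (U'): U=WOWO F=OYGG R=GGWR B=WRBB L=BBOY
After move 3 (F): F=GOGY U=WOYB R=WGOR D=WGYY L=BROR
After move 4 (R): R=OWRG U=WOYY F=GGGY D=WBYW B=BROB
Query 1: U[3] = Y
Query 2: D[0] = W
Query 3: U[2] = Y

Answer: Y W Y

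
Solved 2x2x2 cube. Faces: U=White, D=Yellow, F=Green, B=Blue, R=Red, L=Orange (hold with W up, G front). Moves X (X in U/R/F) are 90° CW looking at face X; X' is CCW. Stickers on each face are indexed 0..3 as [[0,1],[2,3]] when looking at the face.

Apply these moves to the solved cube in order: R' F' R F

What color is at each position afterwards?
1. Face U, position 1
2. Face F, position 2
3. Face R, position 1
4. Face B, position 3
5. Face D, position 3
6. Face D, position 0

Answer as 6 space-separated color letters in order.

After move 1 (R'): R=RRRR U=WBWB F=GWGW D=YGYG B=YBYB
After move 2 (F'): F=WWGG U=WBRR R=GRYR D=OOYG L=OBOW
After move 3 (R): R=YGRR U=WWRG F=WOGG D=OYYY B=RBBB
After move 4 (F): F=GWGO U=WWWB R=RGGR D=RYYY L=OOOY
Query 1: U[1] = W
Query 2: F[2] = G
Query 3: R[1] = G
Query 4: B[3] = B
Query 5: D[3] = Y
Query 6: D[0] = R

Answer: W G G B Y R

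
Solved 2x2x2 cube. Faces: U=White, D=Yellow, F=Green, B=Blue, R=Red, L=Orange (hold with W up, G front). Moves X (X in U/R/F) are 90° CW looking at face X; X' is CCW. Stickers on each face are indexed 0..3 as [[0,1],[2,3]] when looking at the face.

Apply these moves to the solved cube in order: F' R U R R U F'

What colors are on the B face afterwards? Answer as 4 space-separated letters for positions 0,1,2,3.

Answer: G O Y B

Derivation:
After move 1 (F'): F=GGGG U=WWRR R=YRYR D=OOYY L=OWOW
After move 2 (R): R=YYRR U=WGRG F=GOGY D=OBYB B=RBWB
After move 3 (U): U=RWGG F=YYGY R=RBRR B=OWWB L=GOOW
After move 4 (R): R=RRRB U=RYGY F=YBGB D=OWYO B=GWWB
After move 5 (R): R=RRBR U=RBGB F=YWGO D=OWYG B=YWYB
After move 6 (U): U=GRBB F=RRGO R=YWBR B=GOYB L=YWOW
After move 7 (F'): F=RORG U=GRYB R=WWOR D=WWYG L=YBOB
Query: B face = GOYB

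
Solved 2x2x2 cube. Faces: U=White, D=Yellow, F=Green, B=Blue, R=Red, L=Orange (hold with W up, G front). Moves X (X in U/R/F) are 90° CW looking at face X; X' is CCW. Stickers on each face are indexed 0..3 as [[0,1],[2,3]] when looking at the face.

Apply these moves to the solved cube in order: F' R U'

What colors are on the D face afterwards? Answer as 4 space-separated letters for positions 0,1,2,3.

Answer: O B Y B

Derivation:
After move 1 (F'): F=GGGG U=WWRR R=YRYR D=OOYY L=OWOW
After move 2 (R): R=YYRR U=WGRG F=GOGY D=OBYB B=RBWB
After move 3 (U'): U=GGWR F=OWGY R=GORR B=YYWB L=RBOW
Query: D face = OBYB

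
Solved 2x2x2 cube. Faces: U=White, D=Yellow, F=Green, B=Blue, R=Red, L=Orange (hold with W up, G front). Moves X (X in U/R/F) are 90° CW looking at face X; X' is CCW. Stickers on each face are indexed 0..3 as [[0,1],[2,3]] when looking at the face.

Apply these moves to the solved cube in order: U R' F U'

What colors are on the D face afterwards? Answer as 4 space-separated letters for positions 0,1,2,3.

Answer: B B Y G

Derivation:
After move 1 (U): U=WWWW F=RRGG R=BBRR B=OOBB L=GGOO
After move 2 (R'): R=BRBR U=WBWO F=RWGW D=YRYG B=YOYB
After move 3 (F): F=GRWW U=WBOG R=WROR D=BBYG L=GYOR
After move 4 (U'): U=BGWO F=GYWW R=GROR B=WRYB L=YOOR
Query: D face = BBYG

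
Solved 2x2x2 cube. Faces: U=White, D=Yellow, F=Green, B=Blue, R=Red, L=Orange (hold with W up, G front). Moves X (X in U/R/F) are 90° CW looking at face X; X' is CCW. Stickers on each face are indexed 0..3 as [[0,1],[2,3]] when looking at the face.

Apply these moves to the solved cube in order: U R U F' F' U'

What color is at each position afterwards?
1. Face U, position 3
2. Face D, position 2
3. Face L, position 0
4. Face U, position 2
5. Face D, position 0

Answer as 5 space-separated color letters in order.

After move 1 (U): U=WWWW F=RRGG R=BBRR B=OOBB L=GGOO
After move 2 (R): R=RBRB U=WRWG F=RYGY D=YBYO B=WOWB
After move 3 (U): U=WWGR F=RBGY R=WORB B=GGWB L=RYOO
After move 4 (F'): F=BYRG U=WWWR R=BOYB D=YOYO L=RROG
After move 5 (F'): F=YGBR U=WWBY R=OOYB D=RGYO L=RROW
After move 6 (U'): U=WYWB F=RRBR R=YGYB B=OOWB L=GGOW
Query 1: U[3] = B
Query 2: D[2] = Y
Query 3: L[0] = G
Query 4: U[2] = W
Query 5: D[0] = R

Answer: B Y G W R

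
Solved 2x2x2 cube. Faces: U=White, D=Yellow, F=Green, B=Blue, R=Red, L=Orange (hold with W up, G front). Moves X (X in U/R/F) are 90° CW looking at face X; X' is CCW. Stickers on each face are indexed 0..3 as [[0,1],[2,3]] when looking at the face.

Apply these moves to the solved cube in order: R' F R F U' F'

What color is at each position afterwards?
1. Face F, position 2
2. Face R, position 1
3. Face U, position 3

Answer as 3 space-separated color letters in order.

Answer: O G W

Derivation:
After move 1 (R'): R=RRRR U=WBWB F=GWGW D=YGYG B=YBYB
After move 2 (F): F=GGWW U=WBOO R=WRBR D=RRYG L=OYOG
After move 3 (R): R=BWRR U=WGOW F=GRWG D=RYYY B=OBBB
After move 4 (F): F=WGGR U=WGGY R=OWWR D=RBYY L=OROY
After move 5 (U'): U=GYWG F=ORGR R=WGWR B=OWBB L=OBOY
After move 6 (F'): F=RROG U=GYWW R=BGRR D=BYYY L=OGOW
Query 1: F[2] = O
Query 2: R[1] = G
Query 3: U[3] = W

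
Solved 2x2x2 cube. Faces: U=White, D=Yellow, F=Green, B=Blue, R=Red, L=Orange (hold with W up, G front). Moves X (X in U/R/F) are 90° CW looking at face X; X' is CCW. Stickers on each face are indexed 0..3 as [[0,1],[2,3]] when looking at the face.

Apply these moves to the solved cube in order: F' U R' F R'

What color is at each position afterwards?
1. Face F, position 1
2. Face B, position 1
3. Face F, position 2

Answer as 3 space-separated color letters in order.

After move 1 (F'): F=GGGG U=WWRR R=YRYR D=OOYY L=OWOW
After move 2 (U): U=RWRW F=YRGG R=BBYR B=OWBB L=GGOW
After move 3 (R'): R=BRBY U=RBRO F=YWGW D=ORYG B=YWOB
After move 4 (F): F=GYWW U=RBWG R=RROY D=BBYG L=GOOR
After move 5 (R'): R=RYRO U=ROWY F=GBWG D=BYYW B=GWBB
Query 1: F[1] = B
Query 2: B[1] = W
Query 3: F[2] = W

Answer: B W W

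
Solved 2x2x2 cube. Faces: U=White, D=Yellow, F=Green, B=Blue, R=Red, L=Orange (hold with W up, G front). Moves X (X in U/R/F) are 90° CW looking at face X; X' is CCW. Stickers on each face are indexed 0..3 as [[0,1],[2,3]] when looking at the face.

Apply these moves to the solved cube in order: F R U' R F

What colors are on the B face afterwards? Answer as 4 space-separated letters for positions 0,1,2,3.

Answer: O W G B

Derivation:
After move 1 (F): F=GGGG U=WWOO R=WRWR D=RRYY L=OYOY
After move 2 (R): R=WWRR U=WGOG F=GRGY D=RBYB B=OBWB
After move 3 (U'): U=GGWO F=OYGY R=GRRR B=WWWB L=OBOY
After move 4 (R): R=RGRR U=GYWY F=OBGB D=RWYW B=OWGB
After move 5 (F): F=GOBB U=GYYB R=WGYR D=RRYW L=OROW
Query: B face = OWGB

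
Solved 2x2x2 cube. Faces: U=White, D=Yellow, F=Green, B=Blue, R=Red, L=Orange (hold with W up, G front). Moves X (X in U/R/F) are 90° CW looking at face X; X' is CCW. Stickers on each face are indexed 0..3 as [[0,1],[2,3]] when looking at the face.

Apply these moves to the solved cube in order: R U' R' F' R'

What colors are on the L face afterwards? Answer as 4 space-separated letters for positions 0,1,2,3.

Answer: W R O W

Derivation:
After move 1 (R): R=RRRR U=WGWG F=GYGY D=YBYB B=WBWB
After move 2 (U'): U=GGWW F=OOGY R=GYRR B=RRWB L=WBOO
After move 3 (R'): R=YRGR U=GWWR F=OGGW D=YOYY B=BRBB
After move 4 (F'): F=GWOG U=GWYG R=ORYR D=BOYY L=WROW
After move 5 (R'): R=RROY U=GBYB F=GWOG D=BWYG B=YROB
Query: L face = WROW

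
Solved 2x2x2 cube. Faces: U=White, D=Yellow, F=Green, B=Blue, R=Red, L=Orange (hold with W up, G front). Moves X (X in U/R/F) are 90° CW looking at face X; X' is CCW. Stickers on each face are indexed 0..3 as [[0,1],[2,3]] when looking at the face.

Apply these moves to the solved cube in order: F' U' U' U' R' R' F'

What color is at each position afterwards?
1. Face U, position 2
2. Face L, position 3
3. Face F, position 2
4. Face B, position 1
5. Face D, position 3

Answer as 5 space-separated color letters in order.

After move 1 (F'): F=GGGG U=WWRR R=YRYR D=OOYY L=OWOW
After move 2 (U'): U=WRWR F=OWGG R=GGYR B=YRBB L=BBOW
After move 3 (U'): U=RRWW F=BBGG R=OWYR B=GGBB L=YROW
After move 4 (U'): U=RWRW F=YRGG R=BBYR B=OWBB L=GGOW
After move 5 (R'): R=BRBY U=RBRO F=YWGW D=ORYG B=YWOB
After move 6 (R'): R=RYBB U=RORY F=YBGO D=OWYW B=GWRB
After move 7 (F'): F=BOYG U=RORB R=WYOB D=GWYW L=GYOR
Query 1: U[2] = R
Query 2: L[3] = R
Query 3: F[2] = Y
Query 4: B[1] = W
Query 5: D[3] = W

Answer: R R Y W W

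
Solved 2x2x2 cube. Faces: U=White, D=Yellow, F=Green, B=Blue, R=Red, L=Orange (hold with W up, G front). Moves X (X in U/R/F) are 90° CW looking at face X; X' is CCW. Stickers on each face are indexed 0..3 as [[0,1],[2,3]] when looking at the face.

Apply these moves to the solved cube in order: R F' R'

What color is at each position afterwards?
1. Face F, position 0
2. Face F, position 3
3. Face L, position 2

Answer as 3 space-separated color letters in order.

Answer: Y R O

Derivation:
After move 1 (R): R=RRRR U=WGWG F=GYGY D=YBYB B=WBWB
After move 2 (F'): F=YYGG U=WGRR R=BRYR D=OOYB L=OGOW
After move 3 (R'): R=RRBY U=WWRW F=YGGR D=OYYG B=BBOB
Query 1: F[0] = Y
Query 2: F[3] = R
Query 3: L[2] = O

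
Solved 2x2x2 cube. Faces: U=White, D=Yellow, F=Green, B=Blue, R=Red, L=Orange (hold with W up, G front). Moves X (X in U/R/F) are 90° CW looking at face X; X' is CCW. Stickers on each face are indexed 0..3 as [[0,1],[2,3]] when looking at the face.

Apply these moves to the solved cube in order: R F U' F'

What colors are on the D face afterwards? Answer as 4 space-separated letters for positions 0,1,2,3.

Answer: B B Y B

Derivation:
After move 1 (R): R=RRRR U=WGWG F=GYGY D=YBYB B=WBWB
After move 2 (F): F=GGYY U=WGOO R=WRGR D=RRYB L=OYOB
After move 3 (U'): U=GOWO F=OYYY R=GGGR B=WRWB L=WBOB
After move 4 (F'): F=YYOY U=GOGG R=RGRR D=BBYB L=WOOW
Query: D face = BBYB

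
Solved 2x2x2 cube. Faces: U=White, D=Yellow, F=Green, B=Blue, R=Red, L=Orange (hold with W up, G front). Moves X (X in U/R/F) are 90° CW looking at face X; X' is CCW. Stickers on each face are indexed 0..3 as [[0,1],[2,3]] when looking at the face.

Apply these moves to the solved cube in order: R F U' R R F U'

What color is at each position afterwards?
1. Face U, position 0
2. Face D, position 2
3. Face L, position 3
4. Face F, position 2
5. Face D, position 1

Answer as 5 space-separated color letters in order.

Answer: R Y O W R

Derivation:
After move 1 (R): R=RRRR U=WGWG F=GYGY D=YBYB B=WBWB
After move 2 (F): F=GGYY U=WGOO R=WRGR D=RRYB L=OYOB
After move 3 (U'): U=GOWO F=OYYY R=GGGR B=WRWB L=WBOB
After move 4 (R): R=GGRG U=GYWY F=ORYB D=RWYW B=OROB
After move 5 (R): R=RGGG U=GRWB F=OWYW D=ROYO B=YRYB
After move 6 (F): F=YOWW U=GRBB R=WGBG D=GRYO L=WROO
After move 7 (U'): U=RBGB F=WRWW R=YOBG B=WGYB L=YROO
Query 1: U[0] = R
Query 2: D[2] = Y
Query 3: L[3] = O
Query 4: F[2] = W
Query 5: D[1] = R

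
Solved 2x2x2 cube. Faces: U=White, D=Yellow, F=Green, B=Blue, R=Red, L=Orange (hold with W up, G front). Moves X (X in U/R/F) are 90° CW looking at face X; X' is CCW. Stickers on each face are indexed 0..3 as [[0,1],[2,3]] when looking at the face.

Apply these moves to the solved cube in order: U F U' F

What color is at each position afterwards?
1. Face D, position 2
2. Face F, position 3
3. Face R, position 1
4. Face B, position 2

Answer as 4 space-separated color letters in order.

After move 1 (U): U=WWWW F=RRGG R=BBRR B=OOBB L=GGOO
After move 2 (F): F=GRGR U=WWOG R=WBWR D=RBYY L=GYOY
After move 3 (U'): U=WGWO F=GYGR R=GRWR B=WBBB L=OOOY
After move 4 (F): F=GGRY U=WGYO R=WROR D=WGYY L=OROB
Query 1: D[2] = Y
Query 2: F[3] = Y
Query 3: R[1] = R
Query 4: B[2] = B

Answer: Y Y R B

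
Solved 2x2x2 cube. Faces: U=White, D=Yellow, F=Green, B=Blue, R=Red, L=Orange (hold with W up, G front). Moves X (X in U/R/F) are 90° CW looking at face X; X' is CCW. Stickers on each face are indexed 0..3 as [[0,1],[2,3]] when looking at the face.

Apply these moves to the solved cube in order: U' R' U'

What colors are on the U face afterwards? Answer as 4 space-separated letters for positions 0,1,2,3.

After move 1 (U'): U=WWWW F=OOGG R=GGRR B=RRBB L=BBOO
After move 2 (R'): R=GRGR U=WBWR F=OWGW D=YOYG B=YRYB
After move 3 (U'): U=BRWW F=BBGW R=OWGR B=GRYB L=YROO
Query: U face = BRWW

Answer: B R W W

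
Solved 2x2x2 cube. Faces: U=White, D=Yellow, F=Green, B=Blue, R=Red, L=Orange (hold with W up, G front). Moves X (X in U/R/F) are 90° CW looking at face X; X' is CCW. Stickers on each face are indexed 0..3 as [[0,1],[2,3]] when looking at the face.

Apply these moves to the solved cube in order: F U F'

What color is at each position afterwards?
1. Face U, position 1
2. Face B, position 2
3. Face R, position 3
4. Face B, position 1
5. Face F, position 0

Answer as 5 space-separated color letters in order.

Answer: W B R Y R

Derivation:
After move 1 (F): F=GGGG U=WWOO R=WRWR D=RRYY L=OYOY
After move 2 (U): U=OWOW F=WRGG R=BBWR B=OYBB L=GGOY
After move 3 (F'): F=RGWG U=OWBW R=RBRR D=GYYY L=GWOO
Query 1: U[1] = W
Query 2: B[2] = B
Query 3: R[3] = R
Query 4: B[1] = Y
Query 5: F[0] = R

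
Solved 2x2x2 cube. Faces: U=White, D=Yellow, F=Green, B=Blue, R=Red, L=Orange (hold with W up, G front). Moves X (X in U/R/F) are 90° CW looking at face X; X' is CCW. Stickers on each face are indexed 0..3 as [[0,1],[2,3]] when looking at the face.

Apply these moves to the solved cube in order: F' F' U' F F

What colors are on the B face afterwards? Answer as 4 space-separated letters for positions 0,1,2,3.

Answer: O R B B

Derivation:
After move 1 (F'): F=GGGG U=WWRR R=YRYR D=OOYY L=OWOW
After move 2 (F'): F=GGGG U=WWYY R=OROR D=WWYY L=OROR
After move 3 (U'): U=WYWY F=ORGG R=GGOR B=ORBB L=BBOR
After move 4 (F): F=GOGR U=WYRB R=WGYR D=OGYY L=BWOW
After move 5 (F): F=GGRO U=WYWW R=RGBR D=YWYY L=BOOG
Query: B face = ORBB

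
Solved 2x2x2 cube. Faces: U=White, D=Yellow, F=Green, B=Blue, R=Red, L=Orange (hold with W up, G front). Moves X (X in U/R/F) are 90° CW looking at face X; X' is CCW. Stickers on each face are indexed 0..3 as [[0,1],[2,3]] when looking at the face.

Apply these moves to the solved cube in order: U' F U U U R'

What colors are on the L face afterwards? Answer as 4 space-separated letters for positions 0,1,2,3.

After move 1 (U'): U=WWWW F=OOGG R=GGRR B=RRBB L=BBOO
After move 2 (F): F=GOGO U=WWOB R=WGWR D=RGYY L=BYOY
After move 3 (U): U=OWBW F=WGGO R=RRWR B=BYBB L=GOOY
After move 4 (U): U=BOWW F=RRGO R=BYWR B=GOBB L=WGOY
After move 5 (U): U=WBWO F=BYGO R=GOWR B=WGBB L=RROY
After move 6 (R'): R=ORGW U=WBWW F=BBGO D=RYYO B=YGGB
Query: L face = RROY

Answer: R R O Y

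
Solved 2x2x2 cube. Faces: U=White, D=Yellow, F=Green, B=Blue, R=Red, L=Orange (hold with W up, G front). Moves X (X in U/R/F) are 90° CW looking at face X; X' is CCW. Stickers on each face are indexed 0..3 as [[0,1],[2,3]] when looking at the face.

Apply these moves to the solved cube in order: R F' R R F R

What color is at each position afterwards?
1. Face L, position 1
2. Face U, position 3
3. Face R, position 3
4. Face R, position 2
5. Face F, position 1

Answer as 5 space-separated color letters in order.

After move 1 (R): R=RRRR U=WGWG F=GYGY D=YBYB B=WBWB
After move 2 (F'): F=YYGG U=WGRR R=BRYR D=OOYB L=OGOW
After move 3 (R): R=YBRR U=WYRG F=YOGB D=OWYW B=RBGB
After move 4 (R): R=RYRB U=WORB F=YWGW D=OGYR B=GBYB
After move 5 (F): F=GYWW U=WOWG R=RYBB D=RRYR L=OOOG
After move 6 (R): R=BRBY U=WYWW F=GRWR D=RYYG B=GBOB
Query 1: L[1] = O
Query 2: U[3] = W
Query 3: R[3] = Y
Query 4: R[2] = B
Query 5: F[1] = R

Answer: O W Y B R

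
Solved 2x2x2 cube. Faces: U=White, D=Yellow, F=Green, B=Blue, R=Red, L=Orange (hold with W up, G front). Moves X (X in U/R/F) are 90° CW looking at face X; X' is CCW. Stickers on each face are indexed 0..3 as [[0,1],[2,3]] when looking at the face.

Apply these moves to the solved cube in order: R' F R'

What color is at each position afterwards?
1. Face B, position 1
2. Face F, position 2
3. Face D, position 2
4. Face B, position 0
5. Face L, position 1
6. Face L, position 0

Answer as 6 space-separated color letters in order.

After move 1 (R'): R=RRRR U=WBWB F=GWGW D=YGYG B=YBYB
After move 2 (F): F=GGWW U=WBOO R=WRBR D=RRYG L=OYOG
After move 3 (R'): R=RRWB U=WYOY F=GBWO D=RGYW B=GBRB
Query 1: B[1] = B
Query 2: F[2] = W
Query 3: D[2] = Y
Query 4: B[0] = G
Query 5: L[1] = Y
Query 6: L[0] = O

Answer: B W Y G Y O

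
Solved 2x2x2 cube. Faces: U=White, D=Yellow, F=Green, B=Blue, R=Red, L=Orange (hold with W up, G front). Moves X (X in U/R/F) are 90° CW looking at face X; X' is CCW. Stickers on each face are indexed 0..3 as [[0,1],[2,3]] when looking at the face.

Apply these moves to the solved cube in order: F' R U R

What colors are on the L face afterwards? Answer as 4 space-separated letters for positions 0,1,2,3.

After move 1 (F'): F=GGGG U=WWRR R=YRYR D=OOYY L=OWOW
After move 2 (R): R=YYRR U=WGRG F=GOGY D=OBYB B=RBWB
After move 3 (U): U=RWGG F=YYGY R=RBRR B=OWWB L=GOOW
After move 4 (R): R=RRRB U=RYGY F=YBGB D=OWYO B=GWWB
Query: L face = GOOW

Answer: G O O W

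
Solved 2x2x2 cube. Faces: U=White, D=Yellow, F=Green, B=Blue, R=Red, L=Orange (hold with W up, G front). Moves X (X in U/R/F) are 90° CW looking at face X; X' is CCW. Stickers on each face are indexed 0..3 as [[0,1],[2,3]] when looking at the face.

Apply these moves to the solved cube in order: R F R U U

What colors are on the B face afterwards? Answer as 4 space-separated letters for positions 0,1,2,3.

After move 1 (R): R=RRRR U=WGWG F=GYGY D=YBYB B=WBWB
After move 2 (F): F=GGYY U=WGOO R=WRGR D=RRYB L=OYOB
After move 3 (R): R=GWRR U=WGOY F=GRYB D=RWYW B=OBGB
After move 4 (U): U=OWYG F=GWYB R=OBRR B=OYGB L=GROB
After move 5 (U): U=YOGW F=OBYB R=OYRR B=GRGB L=GWOB
Query: B face = GRGB

Answer: G R G B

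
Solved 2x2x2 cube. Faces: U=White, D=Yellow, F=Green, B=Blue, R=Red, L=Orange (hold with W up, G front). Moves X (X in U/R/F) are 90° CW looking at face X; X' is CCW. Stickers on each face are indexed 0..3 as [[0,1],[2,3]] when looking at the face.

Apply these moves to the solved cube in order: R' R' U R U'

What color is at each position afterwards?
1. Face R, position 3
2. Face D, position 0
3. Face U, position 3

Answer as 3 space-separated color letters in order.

Answer: B Y Y

Derivation:
After move 1 (R'): R=RRRR U=WBWB F=GWGW D=YGYG B=YBYB
After move 2 (R'): R=RRRR U=WYWY F=GBGB D=YWYW B=GBGB
After move 3 (U): U=WWYY F=RRGB R=GBRR B=OOGB L=GBOO
After move 4 (R): R=RGRB U=WRYB F=RWGW D=YGYO B=YOWB
After move 5 (U'): U=RBWY F=GBGW R=RWRB B=RGWB L=YOOO
Query 1: R[3] = B
Query 2: D[0] = Y
Query 3: U[3] = Y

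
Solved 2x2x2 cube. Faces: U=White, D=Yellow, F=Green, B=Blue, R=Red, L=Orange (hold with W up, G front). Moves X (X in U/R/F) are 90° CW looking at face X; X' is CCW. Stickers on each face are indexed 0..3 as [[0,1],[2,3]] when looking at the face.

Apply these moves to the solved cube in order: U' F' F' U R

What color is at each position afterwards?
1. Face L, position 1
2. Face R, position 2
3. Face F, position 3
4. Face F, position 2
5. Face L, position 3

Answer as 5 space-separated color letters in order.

After move 1 (U'): U=WWWW F=OOGG R=GGRR B=RRBB L=BBOO
After move 2 (F'): F=OGOG U=WWGR R=YGYR D=BOYY L=BWOW
After move 3 (F'): F=GGOO U=WWYY R=OGBR D=WWYY L=BROG
After move 4 (U): U=YWYW F=OGOO R=RRBR B=BRBB L=GGOG
After move 5 (R): R=BRRR U=YGYO F=OWOY D=WBYB B=WRWB
Query 1: L[1] = G
Query 2: R[2] = R
Query 3: F[3] = Y
Query 4: F[2] = O
Query 5: L[3] = G

Answer: G R Y O G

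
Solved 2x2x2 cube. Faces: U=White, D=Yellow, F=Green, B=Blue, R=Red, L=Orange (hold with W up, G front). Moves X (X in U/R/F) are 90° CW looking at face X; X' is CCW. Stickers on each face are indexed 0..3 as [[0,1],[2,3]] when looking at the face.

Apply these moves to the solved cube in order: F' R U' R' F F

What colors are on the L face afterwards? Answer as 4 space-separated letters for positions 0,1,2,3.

After move 1 (F'): F=GGGG U=WWRR R=YRYR D=OOYY L=OWOW
After move 2 (R): R=YYRR U=WGRG F=GOGY D=OBYB B=RBWB
After move 3 (U'): U=GGWR F=OWGY R=GORR B=YYWB L=RBOW
After move 4 (R'): R=ORGR U=GWWY F=OGGR D=OWYY B=BYBB
After move 5 (F): F=GORG U=GWWB R=WRYR D=GOYY L=ROOW
After move 6 (F): F=RGGO U=GWWO R=WRBR D=YWYY L=RGOO
Query: L face = RGOO

Answer: R G O O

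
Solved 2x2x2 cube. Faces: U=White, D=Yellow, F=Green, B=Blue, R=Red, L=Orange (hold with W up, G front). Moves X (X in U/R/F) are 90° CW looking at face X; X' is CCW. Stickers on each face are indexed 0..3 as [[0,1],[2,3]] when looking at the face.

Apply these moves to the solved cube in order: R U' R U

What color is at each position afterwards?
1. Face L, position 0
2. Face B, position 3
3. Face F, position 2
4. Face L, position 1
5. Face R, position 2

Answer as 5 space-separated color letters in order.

Answer: O B G B R

Derivation:
After move 1 (R): R=RRRR U=WGWG F=GYGY D=YBYB B=WBWB
After move 2 (U'): U=GGWW F=OOGY R=GYRR B=RRWB L=WBOO
After move 3 (R): R=RGRY U=GOWY F=OBGB D=YWYR B=WRGB
After move 4 (U): U=WGYO F=RGGB R=WRRY B=WBGB L=OBOO
Query 1: L[0] = O
Query 2: B[3] = B
Query 3: F[2] = G
Query 4: L[1] = B
Query 5: R[2] = R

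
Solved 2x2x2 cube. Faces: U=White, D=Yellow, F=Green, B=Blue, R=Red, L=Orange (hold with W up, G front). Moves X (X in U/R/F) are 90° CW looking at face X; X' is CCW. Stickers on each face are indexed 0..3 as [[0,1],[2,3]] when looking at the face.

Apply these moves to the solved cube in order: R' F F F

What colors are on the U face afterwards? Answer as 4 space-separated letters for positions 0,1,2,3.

After move 1 (R'): R=RRRR U=WBWB F=GWGW D=YGYG B=YBYB
After move 2 (F): F=GGWW U=WBOO R=WRBR D=RRYG L=OYOG
After move 3 (F): F=WGWG U=WBGY R=OROR D=BWYG L=OROR
After move 4 (F): F=WWGG U=WBRR R=GRYR D=OOYG L=OBOW
Query: U face = WBRR

Answer: W B R R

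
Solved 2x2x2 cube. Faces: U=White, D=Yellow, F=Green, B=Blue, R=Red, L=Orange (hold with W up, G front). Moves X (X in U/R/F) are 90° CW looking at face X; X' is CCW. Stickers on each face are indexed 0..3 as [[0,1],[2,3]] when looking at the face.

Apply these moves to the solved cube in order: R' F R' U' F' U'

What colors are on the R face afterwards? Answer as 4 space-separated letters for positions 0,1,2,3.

After move 1 (R'): R=RRRR U=WBWB F=GWGW D=YGYG B=YBYB
After move 2 (F): F=GGWW U=WBOO R=WRBR D=RRYG L=OYOG
After move 3 (R'): R=RRWB U=WYOY F=GBWO D=RGYW B=GBRB
After move 4 (U'): U=YYWO F=OYWO R=GBWB B=RRRB L=GBOG
After move 5 (F'): F=YOOW U=YYGW R=GBRB D=BGYW L=GOOW
After move 6 (U'): U=YWYG F=GOOW R=YORB B=GBRB L=RROW
Query: R face = YORB

Answer: Y O R B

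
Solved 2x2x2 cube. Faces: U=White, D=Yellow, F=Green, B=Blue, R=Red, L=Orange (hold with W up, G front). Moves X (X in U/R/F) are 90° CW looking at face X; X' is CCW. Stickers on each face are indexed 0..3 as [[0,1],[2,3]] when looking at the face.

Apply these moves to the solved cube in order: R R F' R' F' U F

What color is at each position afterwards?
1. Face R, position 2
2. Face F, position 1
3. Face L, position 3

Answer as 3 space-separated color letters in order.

After move 1 (R): R=RRRR U=WGWG F=GYGY D=YBYB B=WBWB
After move 2 (R): R=RRRR U=WYWY F=GBGB D=YWYW B=GBGB
After move 3 (F'): F=BBGG U=WYRR R=WRYR D=OOYW L=OYOW
After move 4 (R'): R=RRWY U=WGRG F=BYGR D=OBYG B=WBOB
After move 5 (F'): F=YRBG U=WGRW R=BROY D=YWYG L=OGOR
After move 6 (U): U=RWWG F=BRBG R=WBOY B=OGOB L=YROR
After move 7 (F): F=BBGR U=RWRR R=WBGY D=OWYG L=YYOW
Query 1: R[2] = G
Query 2: F[1] = B
Query 3: L[3] = W

Answer: G B W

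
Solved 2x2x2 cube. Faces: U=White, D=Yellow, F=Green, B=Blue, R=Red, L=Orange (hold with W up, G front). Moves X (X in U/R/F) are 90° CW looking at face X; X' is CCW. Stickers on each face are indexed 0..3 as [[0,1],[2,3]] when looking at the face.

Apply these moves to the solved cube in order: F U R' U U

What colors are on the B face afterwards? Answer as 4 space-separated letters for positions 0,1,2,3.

Answer: W W R B

Derivation:
After move 1 (F): F=GGGG U=WWOO R=WRWR D=RRYY L=OYOY
After move 2 (U): U=OWOW F=WRGG R=BBWR B=OYBB L=GGOY
After move 3 (R'): R=BRBW U=OBOO F=WWGW D=RRYG B=YYRB
After move 4 (U): U=OOOB F=BRGW R=YYBW B=GGRB L=WWOY
After move 5 (U): U=OOBO F=YYGW R=GGBW B=WWRB L=BROY
Query: B face = WWRB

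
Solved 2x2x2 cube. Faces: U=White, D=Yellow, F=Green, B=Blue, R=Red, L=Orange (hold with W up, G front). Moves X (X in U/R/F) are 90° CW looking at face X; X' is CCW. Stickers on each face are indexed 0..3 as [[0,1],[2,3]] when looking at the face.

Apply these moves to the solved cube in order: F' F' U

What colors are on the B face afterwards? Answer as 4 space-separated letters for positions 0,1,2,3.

After move 1 (F'): F=GGGG U=WWRR R=YRYR D=OOYY L=OWOW
After move 2 (F'): F=GGGG U=WWYY R=OROR D=WWYY L=OROR
After move 3 (U): U=YWYW F=ORGG R=BBOR B=ORBB L=GGOR
Query: B face = ORBB

Answer: O R B B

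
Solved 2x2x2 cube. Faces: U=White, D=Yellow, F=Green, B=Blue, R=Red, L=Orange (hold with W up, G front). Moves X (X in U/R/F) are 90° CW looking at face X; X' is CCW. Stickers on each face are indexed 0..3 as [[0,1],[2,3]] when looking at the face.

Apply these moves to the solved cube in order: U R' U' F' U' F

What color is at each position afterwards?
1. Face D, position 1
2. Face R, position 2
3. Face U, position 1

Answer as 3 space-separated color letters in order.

Answer: G R B

Derivation:
After move 1 (U): U=WWWW F=RRGG R=BBRR B=OOBB L=GGOO
After move 2 (R'): R=BRBR U=WBWO F=RWGW D=YRYG B=YOYB
After move 3 (U'): U=BOWW F=GGGW R=RWBR B=BRYB L=YOOO
After move 4 (F'): F=GWGG U=BORB R=RWYR D=OOYG L=YWOW
After move 5 (U'): U=OBBR F=YWGG R=GWYR B=RWYB L=BROW
After move 6 (F): F=GYGW U=OBWR R=BWRR D=YGYG L=BOOO
Query 1: D[1] = G
Query 2: R[2] = R
Query 3: U[1] = B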